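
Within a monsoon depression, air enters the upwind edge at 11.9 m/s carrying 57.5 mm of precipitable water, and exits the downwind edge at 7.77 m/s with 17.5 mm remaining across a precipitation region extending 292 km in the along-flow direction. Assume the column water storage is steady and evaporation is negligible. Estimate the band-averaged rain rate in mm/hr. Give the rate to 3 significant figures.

R ≈ 6.76 mm/hr

Column moisture flux per unit crosswind length is F = V × PW.
Inflow: F_in = 11.9 × 57.5 = 684.25 mm·m/s
Outflow: F_out = 7.77 × 17.5 = 135.975 mm·m/s
Steady-state rate R = (F_in − F_out)/L = (684.25 − 135.975) / 292000 m = 1.878e-03 mm/s.
R = 1.878e-03 × 3600 = 6.76 mm/hr.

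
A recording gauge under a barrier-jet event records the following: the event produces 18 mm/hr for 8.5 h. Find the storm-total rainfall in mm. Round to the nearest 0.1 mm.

Total = Σ Rᵢ Δtᵢ = 18 × 8.5
      = 153 = 153.0 mm.

total ≈ 153.0 mm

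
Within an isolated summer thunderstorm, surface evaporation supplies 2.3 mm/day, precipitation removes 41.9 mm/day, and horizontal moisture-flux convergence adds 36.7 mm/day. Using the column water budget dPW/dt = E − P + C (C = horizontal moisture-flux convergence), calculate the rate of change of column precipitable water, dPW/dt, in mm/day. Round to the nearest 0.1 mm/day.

dPW/dt ≈ -2.9 mm/day

dPW/dt = E − P + C = 2.3 − 41.9 + (36.7) = -2.9 mm/day.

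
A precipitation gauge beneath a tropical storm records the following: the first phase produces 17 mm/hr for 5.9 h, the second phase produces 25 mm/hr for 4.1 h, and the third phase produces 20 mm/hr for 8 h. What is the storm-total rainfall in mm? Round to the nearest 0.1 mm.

Total = Σ Rᵢ Δtᵢ = 17 × 5.9 + 25 × 4.1 + 20 × 8
      = 100.3 + 102.5 + 160 = 362.8 mm.

total ≈ 362.8 mm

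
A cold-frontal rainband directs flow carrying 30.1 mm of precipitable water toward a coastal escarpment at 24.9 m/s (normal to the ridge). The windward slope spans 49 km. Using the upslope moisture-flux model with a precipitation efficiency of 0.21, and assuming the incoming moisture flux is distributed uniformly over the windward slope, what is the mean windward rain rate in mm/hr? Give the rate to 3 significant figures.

R ≈ 11.6 mm/hr

Incoming column moisture flux per unit ridge length: F = V × PW = 24.9 × 30.1 = 749.49 mm·m/s.
Spread over the 49 km slope with efficiency ε = 0.21: R = ε·F/W = 0.21 × 749.49 / 49000 m = 3.212e-03 mm/s.
R = 3.212e-03 × 3600 = 11.6 mm/hr.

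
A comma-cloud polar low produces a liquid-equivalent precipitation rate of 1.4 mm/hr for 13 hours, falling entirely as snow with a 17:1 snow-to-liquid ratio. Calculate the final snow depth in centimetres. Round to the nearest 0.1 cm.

snow depth ≈ 30.9 cm

Liquid-equivalent depth = 1.4 × 13 = 18.2 mm.
Snow depth = 18.2 mm × 17 = 309.4 mm = 30.9 cm.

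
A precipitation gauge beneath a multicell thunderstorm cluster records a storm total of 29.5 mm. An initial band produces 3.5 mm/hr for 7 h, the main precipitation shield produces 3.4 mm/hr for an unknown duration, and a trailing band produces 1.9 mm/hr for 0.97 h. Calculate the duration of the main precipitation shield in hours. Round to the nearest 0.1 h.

duration ≈ 0.9 h

Known phases: 3.5 × 7 + 1.9 × 0.97 = 24.5 + 1.843 = 26.343 mm.
Remaining depth = 29.5 − 26.343 = 3.157 mm.
Duration = 3.157 / 3.4 = 0.9 h.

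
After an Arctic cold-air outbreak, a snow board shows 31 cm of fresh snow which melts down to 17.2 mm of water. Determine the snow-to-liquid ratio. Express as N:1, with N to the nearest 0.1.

ratio ≈ 18.0

Ratio = snow depth / SWE = 310 mm / 17.2 mm = 18.0, i.e. 18.0:1.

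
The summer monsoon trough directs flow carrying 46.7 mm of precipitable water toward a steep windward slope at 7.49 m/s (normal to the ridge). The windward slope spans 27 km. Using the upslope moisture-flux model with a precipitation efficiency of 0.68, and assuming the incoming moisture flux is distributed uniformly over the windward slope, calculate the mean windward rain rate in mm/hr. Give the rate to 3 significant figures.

R ≈ 31.7 mm/hr

Incoming column moisture flux per unit ridge length: F = V × PW = 7.49 × 46.7 = 349.783 mm·m/s.
Spread over the 27 km slope with efficiency ε = 0.68: R = ε·F/W = 0.68 × 349.783 / 27000 m = 8.809e-03 mm/s.
R = 8.809e-03 × 3600 = 31.7 mm/hr.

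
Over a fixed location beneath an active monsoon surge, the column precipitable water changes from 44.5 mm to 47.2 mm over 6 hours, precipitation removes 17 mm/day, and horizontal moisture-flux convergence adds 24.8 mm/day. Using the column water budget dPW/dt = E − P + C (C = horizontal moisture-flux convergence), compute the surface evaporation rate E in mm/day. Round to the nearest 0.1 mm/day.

E ≈ 3.0 mm/day

dPW/dt = (47.2 − 44.5) mm / (6/24 day) = +10.800 mm/day.
E = dPW/dt + P − C = (+10.800) + 17 − (24.8) = 3.0 mm/day.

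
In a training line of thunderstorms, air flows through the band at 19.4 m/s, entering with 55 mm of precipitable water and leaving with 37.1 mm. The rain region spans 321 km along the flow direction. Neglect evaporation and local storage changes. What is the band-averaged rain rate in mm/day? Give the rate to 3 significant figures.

R ≈ 93.5 mm/day

Column moisture flux per unit crosswind length is F = V × PW.
Inflow: F_in = 19.4 × 55 = 1067 mm·m/s
Outflow: F_out = 19.4 × 37.1 = 719.74 mm·m/s
Steady-state rate R = (F_in − F_out)/L = (1067 − 719.74) / 321000 m = 1.082e-03 mm/s.
R = 1.082e-03 × 3600 × 24 = 93.5 mm/day.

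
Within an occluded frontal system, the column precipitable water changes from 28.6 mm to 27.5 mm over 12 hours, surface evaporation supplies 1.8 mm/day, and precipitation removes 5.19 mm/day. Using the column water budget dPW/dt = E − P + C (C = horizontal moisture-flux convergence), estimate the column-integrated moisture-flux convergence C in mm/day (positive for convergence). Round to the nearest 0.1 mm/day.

C ≈ 1.2 mm/day

dPW/dt = (27.5 − 28.6) mm / (12/24 day) = -2.200 mm/day.
C = dPW/dt − E + P = (-2.200) − 1.8 + 5.19 = 1.2 mm/day.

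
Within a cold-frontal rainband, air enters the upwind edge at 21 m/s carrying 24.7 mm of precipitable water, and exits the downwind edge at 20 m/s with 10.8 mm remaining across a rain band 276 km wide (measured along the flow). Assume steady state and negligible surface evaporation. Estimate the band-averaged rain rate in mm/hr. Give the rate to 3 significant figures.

R ≈ 3.95 mm/hr

Column moisture flux per unit crosswind length is F = V × PW.
Inflow: F_in = 21 × 24.7 = 518.7 mm·m/s
Outflow: F_out = 20 × 10.8 = 216 mm·m/s
Steady-state rate R = (F_in − F_out)/L = (518.7 − 216) / 276000 m = 1.097e-03 mm/s.
R = 1.097e-03 × 3600 = 3.95 mm/hr.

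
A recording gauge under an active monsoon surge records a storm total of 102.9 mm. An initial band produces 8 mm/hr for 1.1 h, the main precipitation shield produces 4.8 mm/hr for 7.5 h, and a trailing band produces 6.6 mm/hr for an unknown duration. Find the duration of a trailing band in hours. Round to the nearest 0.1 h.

duration ≈ 8.8 h

Known phases: 8 × 1.1 + 4.8 × 7.5 = 8.8 + 36 = 44.8 mm.
Remaining depth = 102.9 − 44.8 = 58.1 mm.
Duration = 58.1 / 6.6 = 8.8 h.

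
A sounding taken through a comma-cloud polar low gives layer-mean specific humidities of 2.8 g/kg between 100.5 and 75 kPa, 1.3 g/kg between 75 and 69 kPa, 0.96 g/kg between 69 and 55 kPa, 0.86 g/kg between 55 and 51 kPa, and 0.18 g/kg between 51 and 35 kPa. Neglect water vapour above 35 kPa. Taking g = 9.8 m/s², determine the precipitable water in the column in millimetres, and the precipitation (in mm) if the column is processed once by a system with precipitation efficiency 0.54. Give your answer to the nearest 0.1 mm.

Precipitable water is the column-integrated vapour mass per unit area: PW = (1/g) Σ q̄ Δp, with q in kg/kg and Δp in Pa (1 kg/m² of water = 1 mm).
Layer 100.5–75 kPa: Δp = 255 hPa = 25500 Pa, q̄ = 0.0028 kg/kg → 0.0028 × 25500 / 9.8 = 7.29 mm
Layer 75–69 kPa: Δp = 60 hPa = 6000 Pa, q̄ = 0.0013 kg/kg → 0.0013 × 6000 / 9.8 = 0.80 mm
Layer 69–55 kPa: Δp = 140 hPa = 14000 Pa, q̄ = 0.00096 kg/kg → 0.00096 × 14000 / 9.8 = 1.37 mm
Layer 55–51 kPa: Δp = 40 hPa = 4000 Pa, q̄ = 0.00086 kg/kg → 0.00086 × 4000 / 9.8 = 0.35 mm
Layer 51–35 kPa: Δp = 160 hPa = 16000 Pa, q̄ = 0.00018 kg/kg → 0.00018 × 16000 / 9.8 = 0.29 mm
PW = 7.29 + 0.80 + 1.37 + 0.35 + 0.29 = 10.10 ≈ 10.1 mm.
Precipitation = ε × PW = 0.54 × 10.1 = 5.5 mm.

PW ≈ 10.1 mm; precipitation ≈ 5.5 mm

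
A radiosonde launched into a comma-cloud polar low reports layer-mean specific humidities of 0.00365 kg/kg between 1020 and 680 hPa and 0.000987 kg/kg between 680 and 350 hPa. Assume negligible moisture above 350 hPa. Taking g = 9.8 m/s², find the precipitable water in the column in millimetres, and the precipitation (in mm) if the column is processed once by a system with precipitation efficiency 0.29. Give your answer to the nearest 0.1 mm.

PW ≈ 16.0 mm; precipitation ≈ 4.6 mm

Precipitable water is the column-integrated vapour mass per unit area: PW = (1/g) Σ q̄ Δp, with q in kg/kg and Δp in Pa (1 kg/m² of water = 1 mm).
Layer 1020–680 hPa: Δp = 340 hPa = 34000 Pa, q̄ = 0.00365 kg/kg → 0.00365 × 34000 / 9.8 = 12.66 mm
Layer 680–350 hPa: Δp = 330 hPa = 33000 Pa, q̄ = 0.000987 kg/kg → 0.000987 × 33000 / 9.8 = 3.32 mm
PW = 12.66 + 3.32 = 15.98 ≈ 16.0 mm.
Precipitation = ε × PW = 0.29 × 16.0 = 4.6 mm.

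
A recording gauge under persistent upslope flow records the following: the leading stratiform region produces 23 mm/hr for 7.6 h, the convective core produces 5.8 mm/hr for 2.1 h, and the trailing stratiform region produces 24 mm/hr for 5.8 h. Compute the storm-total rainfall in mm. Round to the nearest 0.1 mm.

Total = Σ Rᵢ Δtᵢ = 23 × 7.6 + 5.8 × 2.1 + 24 × 5.8
      = 174.8 + 12.18 + 139.2 = 326.2 mm.

total ≈ 326.2 mm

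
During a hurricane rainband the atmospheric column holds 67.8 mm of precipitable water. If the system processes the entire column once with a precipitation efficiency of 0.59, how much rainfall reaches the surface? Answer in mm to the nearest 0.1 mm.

Rainfall = ε × PW = 0.59 × 67.8 = 40.0 mm.

rainfall ≈ 40.0 mm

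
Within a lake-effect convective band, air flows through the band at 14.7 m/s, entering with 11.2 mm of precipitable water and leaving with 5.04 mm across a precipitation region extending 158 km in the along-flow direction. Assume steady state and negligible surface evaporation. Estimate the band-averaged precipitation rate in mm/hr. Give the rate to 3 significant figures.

R ≈ 2.06 mm/hr

Column moisture flux per unit crosswind length is F = V × PW.
Inflow: F_in = 14.7 × 11.2 = 164.64 mm·m/s
Outflow: F_out = 14.7 × 5.04 = 74.088 mm·m/s
Steady-state rate R = (F_in − F_out)/L = (164.64 − 74.088) / 158000 m = 5.731e-04 mm/s.
R = 5.731e-04 × 3600 = 2.06 mm/hr.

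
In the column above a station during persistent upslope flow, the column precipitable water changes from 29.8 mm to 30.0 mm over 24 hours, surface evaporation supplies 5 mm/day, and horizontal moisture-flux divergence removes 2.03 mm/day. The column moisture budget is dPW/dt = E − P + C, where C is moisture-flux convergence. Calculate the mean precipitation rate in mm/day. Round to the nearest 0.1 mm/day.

P ≈ 2.8 mm/day

dPW/dt = (30.0 − 29.8) mm / (24/24 day) = +0.200 mm/day.
P = E + C − dPW/dt = 5 + (-2.03) − (+0.200) = 2.8 mm/day.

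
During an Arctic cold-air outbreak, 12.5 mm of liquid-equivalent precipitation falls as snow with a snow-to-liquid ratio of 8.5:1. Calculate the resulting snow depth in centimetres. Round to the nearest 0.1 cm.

snow depth ≈ 10.6 cm

Snow depth = liquid × ratio = 12.5 mm × 8.5 = 106.25 mm = 10.6 cm.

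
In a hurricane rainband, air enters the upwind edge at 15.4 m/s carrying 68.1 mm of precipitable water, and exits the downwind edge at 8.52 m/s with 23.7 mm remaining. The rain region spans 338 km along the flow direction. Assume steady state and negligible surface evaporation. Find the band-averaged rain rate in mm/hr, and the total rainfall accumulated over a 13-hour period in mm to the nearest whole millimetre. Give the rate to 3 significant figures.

R ≈ 9.02 mm/hr; total ≈ 117 mm

Column moisture flux per unit crosswind length is F = V × PW.
Inflow: F_in = 15.4 × 68.1 = 1048.74 mm·m/s
Outflow: F_out = 8.52 × 23.7 = 201.924 mm·m/s
Steady-state rate R = (F_in − F_out)/L = (1048.74 − 201.924) / 338000 m = 2.505e-03 mm/s.
R = 2.505e-03 × 3600 = 9.02 mm/hr.
Over 13 h: total = 9.02 × 13 = 117.26 ≈ 117 mm.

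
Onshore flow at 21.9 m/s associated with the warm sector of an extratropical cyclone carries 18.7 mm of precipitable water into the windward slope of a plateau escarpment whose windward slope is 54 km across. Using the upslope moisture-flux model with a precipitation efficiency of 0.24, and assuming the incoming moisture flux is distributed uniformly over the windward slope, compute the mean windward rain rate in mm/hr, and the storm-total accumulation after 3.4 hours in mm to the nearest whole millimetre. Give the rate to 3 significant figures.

Incoming column moisture flux per unit ridge length: F = V × PW = 21.9 × 18.7 = 409.53 mm·m/s.
Spread over the 54 km slope with efficiency ε = 0.24: R = ε·F/W = 0.24 × 409.53 / 54000 m = 1.820e-03 mm/s.
R = 1.820e-03 × 3600 = 6.55 mm/hr.
Over 3.4 h: total = 6.55 × 3.4 = 22.27 ≈ 22 mm.

R ≈ 6.55 mm/hr; total ≈ 22 mm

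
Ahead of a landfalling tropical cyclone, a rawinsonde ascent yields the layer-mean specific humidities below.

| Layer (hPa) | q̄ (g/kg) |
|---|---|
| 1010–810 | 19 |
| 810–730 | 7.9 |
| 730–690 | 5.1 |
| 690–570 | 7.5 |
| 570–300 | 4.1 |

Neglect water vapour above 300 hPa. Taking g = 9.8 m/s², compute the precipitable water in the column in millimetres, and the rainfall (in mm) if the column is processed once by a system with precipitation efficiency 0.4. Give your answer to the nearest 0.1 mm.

Precipitable water is the column-integrated vapour mass per unit area: PW = (1/g) Σ q̄ Δp, with q in kg/kg and Δp in Pa (1 kg/m² of water = 1 mm).
Layer 1010–810 hPa: Δp = 200 hPa = 20000 Pa, q̄ = 0.019 kg/kg → 0.019 × 20000 / 9.8 = 38.78 mm
Layer 810–730 hPa: Δp = 80 hPa = 8000 Pa, q̄ = 0.0079 kg/kg → 0.0079 × 8000 / 9.8 = 6.45 mm
Layer 730–690 hPa: Δp = 40 hPa = 4000 Pa, q̄ = 0.0051 kg/kg → 0.0051 × 4000 / 9.8 = 2.08 mm
Layer 690–570 hPa: Δp = 120 hPa = 12000 Pa, q̄ = 0.0075 kg/kg → 0.0075 × 12000 / 9.8 = 9.18 mm
Layer 570–300 hPa: Δp = 270 hPa = 27000 Pa, q̄ = 0.0041 kg/kg → 0.0041 × 27000 / 9.8 = 11.30 mm
PW = 38.78 + 6.45 + 2.08 + 9.18 + 11.30 = 67.79 ≈ 67.8 mm.
Rainfall = ε × PW = 0.4 × 67.8 = 27.1 mm.

PW ≈ 67.8 mm; rainfall ≈ 27.1 mm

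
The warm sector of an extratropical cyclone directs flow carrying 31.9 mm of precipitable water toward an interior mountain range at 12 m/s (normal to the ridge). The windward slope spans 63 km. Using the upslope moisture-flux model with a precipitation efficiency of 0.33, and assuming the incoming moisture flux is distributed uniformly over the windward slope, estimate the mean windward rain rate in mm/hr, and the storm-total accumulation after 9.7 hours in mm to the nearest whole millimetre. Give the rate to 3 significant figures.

R ≈ 7.22 mm/hr; total ≈ 70 mm

Incoming column moisture flux per unit ridge length: F = V × PW = 12 × 31.9 = 382.8 mm·m/s.
Spread over the 63 km slope with efficiency ε = 0.33: R = ε·F/W = 0.33 × 382.8 / 63000 m = 2.005e-03 mm/s.
R = 2.005e-03 × 3600 = 7.22 mm/hr.
Over 9.7 h: total = 7.22 × 9.7 = 70.034 ≈ 70 mm.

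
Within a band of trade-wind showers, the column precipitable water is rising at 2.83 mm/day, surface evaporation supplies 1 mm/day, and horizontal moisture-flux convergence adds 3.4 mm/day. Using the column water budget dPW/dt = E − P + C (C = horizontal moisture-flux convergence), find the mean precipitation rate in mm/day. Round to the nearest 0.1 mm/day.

dPW/dt = +2.83 mm/day.
P = E + C − dPW/dt = 1 + (3.4) − (+2.83) = 1.6 mm/day.

P ≈ 1.6 mm/day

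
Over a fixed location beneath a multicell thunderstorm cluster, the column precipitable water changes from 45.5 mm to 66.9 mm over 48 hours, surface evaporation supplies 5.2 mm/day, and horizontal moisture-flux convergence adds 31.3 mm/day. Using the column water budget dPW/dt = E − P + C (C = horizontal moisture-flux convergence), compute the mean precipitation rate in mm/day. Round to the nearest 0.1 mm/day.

P ≈ 25.8 mm/day

dPW/dt = (66.9 − 45.5) mm / (48/24 day) = +10.700 mm/day.
P = E + C − dPW/dt = 5.2 + (31.3) − (+10.700) = 25.8 mm/day.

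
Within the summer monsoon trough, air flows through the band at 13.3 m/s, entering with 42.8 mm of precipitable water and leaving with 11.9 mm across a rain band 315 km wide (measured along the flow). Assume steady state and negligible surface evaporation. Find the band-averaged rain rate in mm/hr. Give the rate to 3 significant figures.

R ≈ 4.70 mm/hr

Column moisture flux per unit crosswind length is F = V × PW.
Inflow: F_in = 13.3 × 42.8 = 569.24 mm·m/s
Outflow: F_out = 13.3 × 11.9 = 158.27 mm·m/s
Steady-state rate R = (F_in − F_out)/L = (569.24 − 158.27) / 315000 m = 1.305e-03 mm/s.
R = 1.305e-03 × 3600 = 4.70 mm/hr.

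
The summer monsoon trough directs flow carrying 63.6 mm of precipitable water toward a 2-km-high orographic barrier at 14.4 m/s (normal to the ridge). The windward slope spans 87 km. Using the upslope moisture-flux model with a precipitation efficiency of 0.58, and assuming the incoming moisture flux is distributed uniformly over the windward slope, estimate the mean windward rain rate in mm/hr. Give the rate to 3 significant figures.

Incoming column moisture flux per unit ridge length: F = V × PW = 14.4 × 63.6 = 915.84 mm·m/s.
Spread over the 87 km slope with efficiency ε = 0.58: R = ε·F/W = 0.58 × 915.84 / 87000 m = 6.106e-03 mm/s.
R = 6.106e-03 × 3600 = 22.0 mm/hr.

R ≈ 22.0 mm/hr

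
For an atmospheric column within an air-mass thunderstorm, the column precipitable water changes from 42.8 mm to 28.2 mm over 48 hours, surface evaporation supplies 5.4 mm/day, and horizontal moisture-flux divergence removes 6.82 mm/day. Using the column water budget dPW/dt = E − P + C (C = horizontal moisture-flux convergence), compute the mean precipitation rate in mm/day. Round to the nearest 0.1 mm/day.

P ≈ 5.9 mm/day

dPW/dt = (28.2 − 42.8) mm / (48/24 day) = -7.300 mm/day.
P = E + C − dPW/dt = 5.4 + (-6.82) − (-7.300) = 5.9 mm/day.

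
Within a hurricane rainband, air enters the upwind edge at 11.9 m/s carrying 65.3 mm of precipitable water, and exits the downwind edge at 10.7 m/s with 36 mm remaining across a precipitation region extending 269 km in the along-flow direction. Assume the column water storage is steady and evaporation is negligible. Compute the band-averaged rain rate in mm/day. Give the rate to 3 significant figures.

R ≈ 126 mm/day

Column moisture flux per unit crosswind length is F = V × PW.
Inflow: F_in = 11.9 × 65.3 = 777.07 mm·m/s
Outflow: F_out = 10.7 × 36 = 385.2 mm·m/s
Steady-state rate R = (F_in − F_out)/L = (777.07 − 385.2) / 269000 m = 1.457e-03 mm/s.
R = 1.457e-03 × 3600 × 24 = 126 mm/day.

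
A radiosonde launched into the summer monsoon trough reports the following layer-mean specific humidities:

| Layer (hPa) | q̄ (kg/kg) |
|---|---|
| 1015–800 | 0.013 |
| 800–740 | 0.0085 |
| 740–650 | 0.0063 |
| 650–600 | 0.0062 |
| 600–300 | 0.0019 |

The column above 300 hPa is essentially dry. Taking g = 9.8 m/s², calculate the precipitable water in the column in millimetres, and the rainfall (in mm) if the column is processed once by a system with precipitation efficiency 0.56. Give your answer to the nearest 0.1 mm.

PW ≈ 48.5 mm; rainfall ≈ 27.2 mm

Precipitable water is the column-integrated vapour mass per unit area: PW = (1/g) Σ q̄ Δp, with q in kg/kg and Δp in Pa (1 kg/m² of water = 1 mm).
Layer 1015–800 hPa: Δp = 215 hPa = 21500 Pa, q̄ = 0.013 kg/kg → 0.013 × 21500 / 9.8 = 28.52 mm
Layer 800–740 hPa: Δp = 60 hPa = 6000 Pa, q̄ = 0.0085 kg/kg → 0.0085 × 6000 / 9.8 = 5.20 mm
Layer 740–650 hPa: Δp = 90 hPa = 9000 Pa, q̄ = 0.0063 kg/kg → 0.0063 × 9000 / 9.8 = 5.79 mm
Layer 650–600 hPa: Δp = 50 hPa = 5000 Pa, q̄ = 0.0062 kg/kg → 0.0062 × 5000 / 9.8 = 3.16 mm
Layer 600–300 hPa: Δp = 300 hPa = 30000 Pa, q̄ = 0.0019 kg/kg → 0.0019 × 30000 / 9.8 = 5.82 mm
PW = 28.52 + 5.20 + 5.79 + 3.16 + 5.82 = 48.49 ≈ 48.5 mm.
Rainfall = ε × PW = 0.56 × 48.5 = 27.2 mm.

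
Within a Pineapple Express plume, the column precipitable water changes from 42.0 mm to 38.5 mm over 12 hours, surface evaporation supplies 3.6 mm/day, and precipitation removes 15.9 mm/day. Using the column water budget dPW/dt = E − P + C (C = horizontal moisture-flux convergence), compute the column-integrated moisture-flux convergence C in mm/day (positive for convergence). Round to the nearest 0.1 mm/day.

C ≈ 5.3 mm/day

dPW/dt = (38.5 − 42.0) mm / (12/24 day) = -7.000 mm/day.
C = dPW/dt − E + P = (-7.000) − 3.6 + 15.9 = 5.3 mm/day.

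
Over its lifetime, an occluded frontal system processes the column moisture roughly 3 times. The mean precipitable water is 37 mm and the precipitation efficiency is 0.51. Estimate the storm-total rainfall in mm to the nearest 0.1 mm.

rainfall ≈ 56.6 mm

Each cycle deposits ε × PW = 0.51 × 37 = 18.87 mm.
Over 3 cycles: 3 × 18.87 = 56.6 mm.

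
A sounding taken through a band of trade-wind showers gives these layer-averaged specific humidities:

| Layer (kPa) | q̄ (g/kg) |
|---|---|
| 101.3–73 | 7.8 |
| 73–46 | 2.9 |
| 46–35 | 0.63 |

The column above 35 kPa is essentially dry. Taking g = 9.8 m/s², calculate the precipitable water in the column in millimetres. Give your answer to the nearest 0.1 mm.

Precipitable water is the column-integrated vapour mass per unit area: PW = (1/g) Σ q̄ Δp, with q in kg/kg and Δp in Pa (1 kg/m² of water = 1 mm).
Layer 101.3–73 kPa: Δp = 283 hPa = 28300 Pa, q̄ = 0.0078 kg/kg → 0.0078 × 28300 / 9.8 = 22.52 mm
Layer 73–46 kPa: Δp = 270 hPa = 27000 Pa, q̄ = 0.0029 kg/kg → 0.0029 × 27000 / 9.8 = 7.99 mm
Layer 46–35 kPa: Δp = 110 hPa = 11000 Pa, q̄ = 0.00063 kg/kg → 0.00063 × 11000 / 9.8 = 0.71 mm
PW = 22.52 + 7.99 + 0.71 = 31.22 ≈ 31.2 mm.

PW ≈ 31.2 mm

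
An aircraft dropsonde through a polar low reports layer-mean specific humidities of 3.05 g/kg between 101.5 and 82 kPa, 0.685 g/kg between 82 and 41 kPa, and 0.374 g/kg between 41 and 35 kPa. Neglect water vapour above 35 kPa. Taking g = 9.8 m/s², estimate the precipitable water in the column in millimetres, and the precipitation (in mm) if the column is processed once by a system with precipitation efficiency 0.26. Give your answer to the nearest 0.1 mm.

PW ≈ 9.2 mm; precipitation ≈ 2.4 mm

Precipitable water is the column-integrated vapour mass per unit area: PW = (1/g) Σ q̄ Δp, with q in kg/kg and Δp in Pa (1 kg/m² of water = 1 mm).
Layer 101.5–82 kPa: Δp = 195 hPa = 19500 Pa, q̄ = 0.00305 kg/kg → 0.00305 × 19500 / 9.8 = 6.07 mm
Layer 82–41 kPa: Δp = 410 hPa = 41000 Pa, q̄ = 0.000685 kg/kg → 0.000685 × 41000 / 9.8 = 2.87 mm
Layer 41–35 kPa: Δp = 60 hPa = 6000 Pa, q̄ = 0.000374 kg/kg → 0.000374 × 6000 / 9.8 = 0.23 mm
PW = 6.07 + 2.87 + 0.23 = 9.17 ≈ 9.2 mm.
Precipitation = ε × PW = 0.26 × 9.2 = 2.4 mm.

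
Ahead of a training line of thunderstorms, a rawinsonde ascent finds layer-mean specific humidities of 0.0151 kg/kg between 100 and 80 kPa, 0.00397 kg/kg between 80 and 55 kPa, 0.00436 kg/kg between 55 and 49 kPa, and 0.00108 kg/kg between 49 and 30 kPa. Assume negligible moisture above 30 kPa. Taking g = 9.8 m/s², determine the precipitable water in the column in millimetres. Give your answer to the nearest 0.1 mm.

Precipitable water is the column-integrated vapour mass per unit area: PW = (1/g) Σ q̄ Δp, with q in kg/kg and Δp in Pa (1 kg/m² of water = 1 mm).
Layer 100–80 kPa: Δp = 200 hPa = 20000 Pa, q̄ = 0.0151 kg/kg → 0.0151 × 20000 / 9.8 = 30.82 mm
Layer 80–55 kPa: Δp = 250 hPa = 25000 Pa, q̄ = 0.00397 kg/kg → 0.00397 × 25000 / 9.8 = 10.13 mm
Layer 55–49 kPa: Δp = 60 hPa = 6000 Pa, q̄ = 0.00436 kg/kg → 0.00436 × 6000 / 9.8 = 2.67 mm
Layer 49–30 kPa: Δp = 190 hPa = 19000 Pa, q̄ = 0.00108 kg/kg → 0.00108 × 19000 / 9.8 = 2.09 mm
PW = 30.82 + 10.13 + 2.67 + 2.09 = 45.71 ≈ 45.7 mm.

PW ≈ 45.7 mm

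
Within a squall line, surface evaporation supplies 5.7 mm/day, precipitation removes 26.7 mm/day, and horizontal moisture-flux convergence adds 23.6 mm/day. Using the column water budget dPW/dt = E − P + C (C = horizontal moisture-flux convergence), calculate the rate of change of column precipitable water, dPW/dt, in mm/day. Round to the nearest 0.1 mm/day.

dPW/dt ≈ 2.6 mm/day

dPW/dt = E − P + C = 5.7 − 26.7 + (23.6) = 2.6 mm/day.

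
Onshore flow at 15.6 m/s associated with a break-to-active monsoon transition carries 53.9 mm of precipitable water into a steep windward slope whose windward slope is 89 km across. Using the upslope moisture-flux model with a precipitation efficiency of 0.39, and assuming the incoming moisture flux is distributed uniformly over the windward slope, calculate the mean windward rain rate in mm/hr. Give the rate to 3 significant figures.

Incoming column moisture flux per unit ridge length: F = V × PW = 15.6 × 53.9 = 840.84 mm·m/s.
Spread over the 89 km slope with efficiency ε = 0.39: R = ε·F/W = 0.39 × 840.84 / 89000 m = 3.685e-03 mm/s.
R = 3.685e-03 × 3600 = 13.3 mm/hr.

R ≈ 13.3 mm/hr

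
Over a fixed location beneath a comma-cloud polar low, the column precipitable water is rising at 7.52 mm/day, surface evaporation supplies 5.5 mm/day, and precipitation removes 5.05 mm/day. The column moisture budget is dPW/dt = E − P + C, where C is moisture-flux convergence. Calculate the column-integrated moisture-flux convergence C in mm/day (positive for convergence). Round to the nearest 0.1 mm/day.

dPW/dt = +7.52 mm/day.
C = dPW/dt − E + P = (+7.52) − 5.5 + 5.05 = 7.1 mm/day.

C ≈ 7.1 mm/day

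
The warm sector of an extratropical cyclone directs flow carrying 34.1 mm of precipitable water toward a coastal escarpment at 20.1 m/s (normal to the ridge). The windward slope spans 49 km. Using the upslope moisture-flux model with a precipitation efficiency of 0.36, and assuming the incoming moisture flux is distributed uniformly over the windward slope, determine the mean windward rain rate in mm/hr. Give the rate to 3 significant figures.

R ≈ 18.1 mm/hr

Incoming column moisture flux per unit ridge length: F = V × PW = 20.1 × 34.1 = 685.41 mm·m/s.
Spread over the 49 km slope with efficiency ε = 0.36: R = ε·F/W = 0.36 × 685.41 / 49000 m = 5.036e-03 mm/s.
R = 5.036e-03 × 3600 = 18.1 mm/hr.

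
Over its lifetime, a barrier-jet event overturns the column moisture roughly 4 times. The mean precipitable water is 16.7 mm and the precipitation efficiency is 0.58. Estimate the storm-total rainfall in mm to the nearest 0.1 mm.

Each cycle deposits ε × PW = 0.58 × 16.7 = 9.686 mm.
Over 4 cycles: 4 × 9.686 = 38.7 mm.

rainfall ≈ 38.7 mm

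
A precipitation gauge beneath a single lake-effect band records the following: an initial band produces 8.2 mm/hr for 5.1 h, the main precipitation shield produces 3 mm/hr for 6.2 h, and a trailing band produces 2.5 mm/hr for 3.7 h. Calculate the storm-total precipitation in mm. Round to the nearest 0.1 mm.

total ≈ 69.7 mm

Total = Σ Rᵢ Δtᵢ = 8.2 × 5.1 + 3 × 6.2 + 2.5 × 3.7
      = 41.82 + 18.6 + 9.25 = 69.7 mm.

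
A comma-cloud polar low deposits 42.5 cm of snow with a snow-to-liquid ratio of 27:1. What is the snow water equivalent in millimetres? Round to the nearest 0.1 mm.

SWE ≈ 15.7 mm

SWE = snow depth / ratio = 42.5 cm / 27 = 1.574 cm = 15.7 mm.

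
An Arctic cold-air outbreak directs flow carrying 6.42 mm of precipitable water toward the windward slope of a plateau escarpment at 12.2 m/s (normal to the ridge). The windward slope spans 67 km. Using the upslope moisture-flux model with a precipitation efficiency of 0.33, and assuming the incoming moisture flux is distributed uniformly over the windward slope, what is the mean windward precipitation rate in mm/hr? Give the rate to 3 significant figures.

R ≈ 1.39 mm/hr

Incoming column moisture flux per unit ridge length: F = V × PW = 12.2 × 6.42 = 78.324 mm·m/s.
Spread over the 67 km slope with efficiency ε = 0.33: R = ε·F/W = 0.33 × 78.324 / 67000 m = 3.858e-04 mm/s.
R = 3.858e-04 × 3600 = 1.39 mm/hr.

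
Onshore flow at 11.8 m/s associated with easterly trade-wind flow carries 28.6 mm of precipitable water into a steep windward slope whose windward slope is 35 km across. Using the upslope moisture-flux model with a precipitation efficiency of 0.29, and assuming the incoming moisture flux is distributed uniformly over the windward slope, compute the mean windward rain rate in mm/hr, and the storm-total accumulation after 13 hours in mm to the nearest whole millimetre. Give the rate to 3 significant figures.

R ≈ 10.1 mm/hr; total ≈ 131 mm

Incoming column moisture flux per unit ridge length: F = V × PW = 11.8 × 28.6 = 337.48 mm·m/s.
Spread over the 35 km slope with efficiency ε = 0.29: R = ε·F/W = 0.29 × 337.48 / 35000 m = 2.796e-03 mm/s.
R = 2.796e-03 × 3600 = 10.1 mm/hr.
Over 13 h: total = 10.1 × 13 = 131.3 ≈ 131 mm.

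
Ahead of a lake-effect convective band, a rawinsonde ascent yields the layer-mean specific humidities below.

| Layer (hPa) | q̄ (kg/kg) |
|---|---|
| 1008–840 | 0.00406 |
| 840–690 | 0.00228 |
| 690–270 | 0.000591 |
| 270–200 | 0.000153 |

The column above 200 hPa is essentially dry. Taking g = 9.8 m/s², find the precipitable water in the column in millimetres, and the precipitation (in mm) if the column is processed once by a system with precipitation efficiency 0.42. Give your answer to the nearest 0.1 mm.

Precipitable water is the column-integrated vapour mass per unit area: PW = (1/g) Σ q̄ Δp, with q in kg/kg and Δp in Pa (1 kg/m² of water = 1 mm).
Layer 1008–840 hPa: Δp = 168 hPa = 16800 Pa, q̄ = 0.00406 kg/kg → 0.00406 × 16800 / 9.8 = 6.96 mm
Layer 840–690 hPa: Δp = 150 hPa = 15000 Pa, q̄ = 0.00228 kg/kg → 0.00228 × 15000 / 9.8 = 3.49 mm
Layer 690–270 hPa: Δp = 420 hPa = 42000 Pa, q̄ = 0.000591 kg/kg → 0.000591 × 42000 / 9.8 = 2.53 mm
Layer 270–200 hPa: Δp = 70 hPa = 7000 Pa, q̄ = 0.000153 kg/kg → 0.000153 × 7000 / 9.8 = 0.11 mm
PW = 6.96 + 3.49 + 2.53 + 0.11 = 13.09 ≈ 13.1 mm.
Precipitation = ε × PW = 0.42 × 13.1 = 5.5 mm.

PW ≈ 13.1 mm; precipitation ≈ 5.5 mm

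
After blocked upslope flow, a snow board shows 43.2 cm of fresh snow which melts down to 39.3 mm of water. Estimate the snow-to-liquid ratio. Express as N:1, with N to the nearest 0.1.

Ratio = snow depth / SWE = 432 mm / 39.3 mm = 11.0, i.e. 11.0:1.

ratio ≈ 11.0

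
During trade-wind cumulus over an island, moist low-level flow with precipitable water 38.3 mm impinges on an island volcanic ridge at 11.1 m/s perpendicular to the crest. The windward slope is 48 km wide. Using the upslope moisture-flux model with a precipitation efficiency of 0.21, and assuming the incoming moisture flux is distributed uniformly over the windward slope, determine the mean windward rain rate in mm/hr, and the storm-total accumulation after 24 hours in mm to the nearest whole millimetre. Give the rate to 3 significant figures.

R ≈ 6.70 mm/hr; total ≈ 161 mm

Incoming column moisture flux per unit ridge length: F = V × PW = 11.1 × 38.3 = 425.13 mm·m/s.
Spread over the 48 km slope with efficiency ε = 0.21: R = ε·F/W = 0.21 × 425.13 / 48000 m = 1.860e-03 mm/s.
R = 1.860e-03 × 3600 = 6.70 mm/hr.
Over 24 h: total = 6.70 × 24 = 160.8 ≈ 161 mm.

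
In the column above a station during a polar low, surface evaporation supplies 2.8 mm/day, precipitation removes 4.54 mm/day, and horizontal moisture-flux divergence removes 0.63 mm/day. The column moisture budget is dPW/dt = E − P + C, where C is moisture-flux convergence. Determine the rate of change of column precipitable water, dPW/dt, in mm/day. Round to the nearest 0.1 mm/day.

dPW/dt ≈ -2.4 mm/day

dPW/dt = E − P + C = 2.8 − 4.54 + (-0.63) = -2.4 mm/day.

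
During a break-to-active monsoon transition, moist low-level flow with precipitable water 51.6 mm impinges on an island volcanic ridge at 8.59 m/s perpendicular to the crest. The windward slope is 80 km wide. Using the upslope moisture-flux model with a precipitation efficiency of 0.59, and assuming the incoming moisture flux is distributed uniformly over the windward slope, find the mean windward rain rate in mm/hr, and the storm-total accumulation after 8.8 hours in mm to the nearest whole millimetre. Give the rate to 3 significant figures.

Incoming column moisture flux per unit ridge length: F = V × PW = 8.59 × 51.6 = 443.244 mm·m/s.
Spread over the 80 km slope with efficiency ε = 0.59: R = ε·F/W = 0.59 × 443.244 / 80000 m = 3.269e-03 mm/s.
R = 3.269e-03 × 3600 = 11.8 mm/hr.
Over 8.8 h: total = 11.8 × 8.8 = 103.84 ≈ 104 mm.

R ≈ 11.8 mm/hr; total ≈ 104 mm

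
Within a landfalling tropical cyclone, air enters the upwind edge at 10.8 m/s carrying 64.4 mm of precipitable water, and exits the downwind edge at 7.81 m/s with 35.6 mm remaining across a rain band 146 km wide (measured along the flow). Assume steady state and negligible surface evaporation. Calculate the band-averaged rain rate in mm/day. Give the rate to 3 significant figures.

Column moisture flux per unit crosswind length is F = V × PW.
Inflow: F_in = 10.8 × 64.4 = 695.52 mm·m/s
Outflow: F_out = 7.81 × 35.6 = 278.036 mm·m/s
Steady-state rate R = (F_in − F_out)/L = (695.52 − 278.036) / 146000 m = 2.859e-03 mm/s.
R = 2.859e-03 × 3600 × 24 = 247 mm/day.

R ≈ 247 mm/day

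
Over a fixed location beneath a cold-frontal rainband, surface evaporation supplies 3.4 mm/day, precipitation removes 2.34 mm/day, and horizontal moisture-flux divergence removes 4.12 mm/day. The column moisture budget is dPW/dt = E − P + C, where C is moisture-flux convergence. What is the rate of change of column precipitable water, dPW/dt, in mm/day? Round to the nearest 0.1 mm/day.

dPW/dt = E − P + C = 3.4 − 2.34 + (-4.12) = -3.1 mm/day.

dPW/dt ≈ -3.1 mm/day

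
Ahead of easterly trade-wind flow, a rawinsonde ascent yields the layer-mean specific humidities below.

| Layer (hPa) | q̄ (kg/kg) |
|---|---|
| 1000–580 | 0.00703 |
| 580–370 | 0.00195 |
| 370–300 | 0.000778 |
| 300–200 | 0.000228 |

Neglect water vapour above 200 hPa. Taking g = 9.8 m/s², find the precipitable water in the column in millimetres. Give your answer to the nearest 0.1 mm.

PW ≈ 35.1 mm

Precipitable water is the column-integrated vapour mass per unit area: PW = (1/g) Σ q̄ Δp, with q in kg/kg and Δp in Pa (1 kg/m² of water = 1 mm).
Layer 1000–580 hPa: Δp = 420 hPa = 42000 Pa, q̄ = 0.00703 kg/kg → 0.00703 × 42000 / 9.8 = 30.13 mm
Layer 580–370 hPa: Δp = 210 hPa = 21000 Pa, q̄ = 0.00195 kg/kg → 0.00195 × 21000 / 9.8 = 4.18 mm
Layer 370–300 hPa: Δp = 70 hPa = 7000 Pa, q̄ = 0.000778 kg/kg → 0.000778 × 7000 / 9.8 = 0.56 mm
Layer 300–200 hPa: Δp = 100 hPa = 10000 Pa, q̄ = 0.000228 kg/kg → 0.000228 × 10000 / 9.8 = 0.23 mm
PW = 30.13 + 4.18 + 0.56 + 0.23 = 35.10 ≈ 35.1 mm.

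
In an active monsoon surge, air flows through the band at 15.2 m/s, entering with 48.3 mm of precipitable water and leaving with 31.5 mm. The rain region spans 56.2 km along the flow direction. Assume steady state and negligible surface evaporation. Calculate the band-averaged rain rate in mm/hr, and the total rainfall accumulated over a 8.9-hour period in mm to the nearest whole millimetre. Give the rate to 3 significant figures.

R ≈ 16.4 mm/hr; total ≈ 146 mm

Column moisture flux per unit crosswind length is F = V × PW.
Inflow: F_in = 15.2 × 48.3 = 734.16 mm·m/s
Outflow: F_out = 15.2 × 31.5 = 478.8 mm·m/s
Steady-state rate R = (F_in − F_out)/L = (734.16 − 478.8) / 56200 m = 4.544e-03 mm/s.
R = 4.544e-03 × 3600 = 16.4 mm/hr.
Over 8.9 h: total = 16.4 × 8.9 = 145.96 ≈ 146 mm.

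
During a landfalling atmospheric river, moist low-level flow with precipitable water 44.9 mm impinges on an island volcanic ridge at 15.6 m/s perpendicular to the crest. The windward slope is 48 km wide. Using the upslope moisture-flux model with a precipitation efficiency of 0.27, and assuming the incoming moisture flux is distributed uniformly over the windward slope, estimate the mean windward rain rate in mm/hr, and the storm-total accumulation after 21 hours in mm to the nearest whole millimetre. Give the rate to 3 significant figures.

Incoming column moisture flux per unit ridge length: F = V × PW = 15.6 × 44.9 = 700.44 mm·m/s.
Spread over the 48 km slope with efficiency ε = 0.27: R = ε·F/W = 0.27 × 700.44 / 48000 m = 3.940e-03 mm/s.
R = 3.940e-03 × 3600 = 14.2 mm/hr.
Over 21 h: total = 14.2 × 21 = 298.2 ≈ 298 mm.

R ≈ 14.2 mm/hr; total ≈ 298 mm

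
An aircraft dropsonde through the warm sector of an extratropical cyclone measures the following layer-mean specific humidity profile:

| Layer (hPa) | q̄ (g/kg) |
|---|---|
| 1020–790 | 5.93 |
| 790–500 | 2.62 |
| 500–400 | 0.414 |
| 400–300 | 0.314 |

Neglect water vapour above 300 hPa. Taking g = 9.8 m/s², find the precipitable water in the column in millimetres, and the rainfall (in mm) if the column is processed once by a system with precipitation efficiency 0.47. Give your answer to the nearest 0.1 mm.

PW ≈ 22.4 mm; rainfall ≈ 10.5 mm

Precipitable water is the column-integrated vapour mass per unit area: PW = (1/g) Σ q̄ Δp, with q in kg/kg and Δp in Pa (1 kg/m² of water = 1 mm).
Layer 1020–790 hPa: Δp = 230 hPa = 23000 Pa, q̄ = 0.00593 kg/kg → 0.00593 × 23000 / 9.8 = 13.92 mm
Layer 790–500 hPa: Δp = 290 hPa = 29000 Pa, q̄ = 0.00262 kg/kg → 0.00262 × 29000 / 9.8 = 7.75 mm
Layer 500–400 hPa: Δp = 100 hPa = 10000 Pa, q̄ = 0.000414 kg/kg → 0.000414 × 10000 / 9.8 = 0.42 mm
Layer 400–300 hPa: Δp = 100 hPa = 10000 Pa, q̄ = 0.000314 kg/kg → 0.000314 × 10000 / 9.8 = 0.32 mm
PW = 13.92 + 7.75 + 0.42 + 0.32 = 22.41 ≈ 22.4 mm.
Rainfall = ε × PW = 0.47 × 22.4 = 10.5 mm.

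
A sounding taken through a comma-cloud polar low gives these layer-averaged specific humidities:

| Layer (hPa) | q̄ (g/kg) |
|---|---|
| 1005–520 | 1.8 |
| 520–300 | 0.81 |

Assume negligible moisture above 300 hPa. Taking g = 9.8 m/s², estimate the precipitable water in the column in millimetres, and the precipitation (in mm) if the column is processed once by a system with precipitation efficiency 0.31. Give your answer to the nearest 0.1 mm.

PW ≈ 10.7 mm; precipitation ≈ 3.3 mm

Precipitable water is the column-integrated vapour mass per unit area: PW = (1/g) Σ q̄ Δp, with q in kg/kg and Δp in Pa (1 kg/m² of water = 1 mm).
Layer 1005–520 hPa: Δp = 485 hPa = 48500 Pa, q̄ = 0.0018 kg/kg → 0.0018 × 48500 / 9.8 = 8.91 mm
Layer 520–300 hPa: Δp = 220 hPa = 22000 Pa, q̄ = 0.00081 kg/kg → 0.00081 × 22000 / 9.8 = 1.82 mm
PW = 8.91 + 1.82 = 10.73 ≈ 10.7 mm.
Precipitation = ε × PW = 0.31 × 10.7 = 3.3 mm.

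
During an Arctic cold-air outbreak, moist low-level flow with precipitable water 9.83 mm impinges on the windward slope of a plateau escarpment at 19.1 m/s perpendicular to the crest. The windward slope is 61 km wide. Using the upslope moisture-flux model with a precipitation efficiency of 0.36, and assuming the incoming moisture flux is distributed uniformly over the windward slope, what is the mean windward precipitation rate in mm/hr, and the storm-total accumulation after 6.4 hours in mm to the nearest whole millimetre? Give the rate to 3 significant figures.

Incoming column moisture flux per unit ridge length: F = V × PW = 19.1 × 9.83 = 187.753 mm·m/s.
Spread over the 61 km slope with efficiency ε = 0.36: R = ε·F/W = 0.36 × 187.753 / 61000 m = 1.108e-03 mm/s.
R = 1.108e-03 × 3600 = 3.99 mm/hr.
Over 6.4 h: total = 3.99 × 6.4 = 25.536 ≈ 26 mm.

R ≈ 3.99 mm/hr; total ≈ 26 mm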